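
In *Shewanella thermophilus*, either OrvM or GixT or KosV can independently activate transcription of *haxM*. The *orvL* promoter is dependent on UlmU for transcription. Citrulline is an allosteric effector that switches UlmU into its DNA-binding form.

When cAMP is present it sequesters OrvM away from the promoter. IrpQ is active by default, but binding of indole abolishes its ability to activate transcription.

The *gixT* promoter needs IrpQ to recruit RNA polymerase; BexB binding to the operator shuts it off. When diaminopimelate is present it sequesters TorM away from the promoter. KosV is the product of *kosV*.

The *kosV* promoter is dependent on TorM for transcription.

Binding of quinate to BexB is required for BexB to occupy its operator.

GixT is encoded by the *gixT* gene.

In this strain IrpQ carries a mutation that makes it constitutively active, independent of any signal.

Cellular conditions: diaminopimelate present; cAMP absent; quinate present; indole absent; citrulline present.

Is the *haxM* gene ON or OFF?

cAMP is absent, so OrvM is active.
Quinate is present, so BexB is active.
IrpQ is constitutively active in this strain.
With repressor BexB bound, *gixT* is not transcribed.
So GixT is not produced.
Diaminopimelate is present, so TorM is inactive.
Required activator TorM is absent, so *kosV* is not transcribed.
So KosV is not produced.
Activator OrvM is present, so *haxM* is transcribed.

ON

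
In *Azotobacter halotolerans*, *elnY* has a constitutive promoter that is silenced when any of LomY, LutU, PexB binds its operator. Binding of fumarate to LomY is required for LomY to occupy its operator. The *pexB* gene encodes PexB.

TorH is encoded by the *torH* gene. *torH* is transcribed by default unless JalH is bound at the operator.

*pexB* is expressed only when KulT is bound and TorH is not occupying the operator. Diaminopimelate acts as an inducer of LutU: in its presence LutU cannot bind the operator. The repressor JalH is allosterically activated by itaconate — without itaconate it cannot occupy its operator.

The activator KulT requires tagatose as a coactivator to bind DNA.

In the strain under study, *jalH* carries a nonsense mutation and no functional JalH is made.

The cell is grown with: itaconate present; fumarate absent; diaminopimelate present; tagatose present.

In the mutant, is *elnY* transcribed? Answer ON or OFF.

ON

Fumarate is absent, so LomY is inactive.
Diaminopimelate is present, so LutU is inactive.
JalH is non-functional in this strain, so it has no effect.
With no repressor bound, *torH* is transcribed.
So TorH is produced and active.
Tagatose is present, so KulT is active.
With repressor TorH bound, *pexB* is not transcribed.
So PexB is not produced.
With no repressor bound, *elnY* is transcribed.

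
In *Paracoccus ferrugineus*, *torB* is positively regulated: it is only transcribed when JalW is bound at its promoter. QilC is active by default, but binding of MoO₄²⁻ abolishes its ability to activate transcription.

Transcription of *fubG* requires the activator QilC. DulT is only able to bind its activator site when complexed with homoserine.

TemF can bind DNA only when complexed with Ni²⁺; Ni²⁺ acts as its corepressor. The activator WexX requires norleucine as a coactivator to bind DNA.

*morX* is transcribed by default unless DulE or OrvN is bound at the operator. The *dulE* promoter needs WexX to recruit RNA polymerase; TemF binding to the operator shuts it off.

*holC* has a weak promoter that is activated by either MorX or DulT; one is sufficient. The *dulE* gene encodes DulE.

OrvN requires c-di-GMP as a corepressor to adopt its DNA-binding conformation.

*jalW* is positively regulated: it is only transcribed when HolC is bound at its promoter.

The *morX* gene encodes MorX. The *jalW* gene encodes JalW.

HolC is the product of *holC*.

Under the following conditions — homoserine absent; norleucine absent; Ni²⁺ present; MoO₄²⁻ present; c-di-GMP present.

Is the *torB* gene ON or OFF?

OFF

Norleucine is absent, so WexX is inactive.
Ni²⁺ is present, so TemF is active.
With repressor TemF bound, *dulE* is not transcribed.
So DulE is not produced.
c-di-GMP is present, so OrvN is active.
With repressor OrvN bound, *morX* is not transcribed.
So MorX is not produced.
Homoserine is absent, so DulT is inactive.
No activator is available at the *holC* promoter, so *holC* is not transcribed.
So HolC is not produced.
Required activator HolC is absent, so *jalW* is not transcribed.
So JalW is not produced.
Required activator JalW is absent, so *torB* is not transcribed.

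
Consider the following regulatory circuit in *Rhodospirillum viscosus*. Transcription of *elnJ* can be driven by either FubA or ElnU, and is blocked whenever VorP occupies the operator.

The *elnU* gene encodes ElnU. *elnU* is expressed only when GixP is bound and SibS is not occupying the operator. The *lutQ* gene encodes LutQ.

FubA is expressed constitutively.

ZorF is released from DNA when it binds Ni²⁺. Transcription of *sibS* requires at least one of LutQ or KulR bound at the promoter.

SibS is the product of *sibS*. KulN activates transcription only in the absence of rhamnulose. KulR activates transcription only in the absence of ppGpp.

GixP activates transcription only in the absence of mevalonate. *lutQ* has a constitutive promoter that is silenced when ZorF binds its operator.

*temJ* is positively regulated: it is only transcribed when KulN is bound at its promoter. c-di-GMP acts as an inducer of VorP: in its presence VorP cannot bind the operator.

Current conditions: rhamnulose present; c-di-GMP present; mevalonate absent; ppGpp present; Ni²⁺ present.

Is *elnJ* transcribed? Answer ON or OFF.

FubA is produced constitutively and is active.
Ni²⁺ is present, so ZorF is inactive.
With no repressor bound, *lutQ* is transcribed.
So LutQ is produced and active.
ppGpp is present, so KulR is inactive.
Activator LutQ is present, so *sibS* is transcribed.
So SibS is produced and active.
Mevalonate is absent, so GixP is active.
With repressor SibS bound, *elnU* is not transcribed.
So ElnU is not produced.
c-di-GMP is present, so VorP is inactive.
Activator FubA is present, so *elnJ* is transcribed.

ON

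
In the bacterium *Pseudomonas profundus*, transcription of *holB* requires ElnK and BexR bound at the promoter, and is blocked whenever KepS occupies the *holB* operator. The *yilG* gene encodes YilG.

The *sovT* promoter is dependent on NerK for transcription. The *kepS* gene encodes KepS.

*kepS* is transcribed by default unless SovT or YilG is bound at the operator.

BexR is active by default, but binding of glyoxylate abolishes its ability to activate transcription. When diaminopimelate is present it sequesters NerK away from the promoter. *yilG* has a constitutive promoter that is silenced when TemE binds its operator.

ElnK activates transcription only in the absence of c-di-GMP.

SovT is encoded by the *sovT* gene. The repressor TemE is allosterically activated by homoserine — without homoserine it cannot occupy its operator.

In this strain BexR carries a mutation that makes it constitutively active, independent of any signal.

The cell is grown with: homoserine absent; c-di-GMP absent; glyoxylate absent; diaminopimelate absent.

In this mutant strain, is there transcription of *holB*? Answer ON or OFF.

c-di-GMP is absent, so ElnK is active.
Diaminopimelate is absent, so NerK is active.
No repressor is bound and NerK is active, so *sovT* is transcribed.
So SovT is produced and active.
Homoserine is absent, so TemE is inactive.
With no repressor bound, *yilG* is transcribed.
So YilG is produced and active.
With repressor SovT bound, *kepS* is not transcribed.
So KepS is not produced.
BexR is constitutively active in this strain.
No repressor is bound and ElnK and BexR are active, so *holB* is transcribed.

ON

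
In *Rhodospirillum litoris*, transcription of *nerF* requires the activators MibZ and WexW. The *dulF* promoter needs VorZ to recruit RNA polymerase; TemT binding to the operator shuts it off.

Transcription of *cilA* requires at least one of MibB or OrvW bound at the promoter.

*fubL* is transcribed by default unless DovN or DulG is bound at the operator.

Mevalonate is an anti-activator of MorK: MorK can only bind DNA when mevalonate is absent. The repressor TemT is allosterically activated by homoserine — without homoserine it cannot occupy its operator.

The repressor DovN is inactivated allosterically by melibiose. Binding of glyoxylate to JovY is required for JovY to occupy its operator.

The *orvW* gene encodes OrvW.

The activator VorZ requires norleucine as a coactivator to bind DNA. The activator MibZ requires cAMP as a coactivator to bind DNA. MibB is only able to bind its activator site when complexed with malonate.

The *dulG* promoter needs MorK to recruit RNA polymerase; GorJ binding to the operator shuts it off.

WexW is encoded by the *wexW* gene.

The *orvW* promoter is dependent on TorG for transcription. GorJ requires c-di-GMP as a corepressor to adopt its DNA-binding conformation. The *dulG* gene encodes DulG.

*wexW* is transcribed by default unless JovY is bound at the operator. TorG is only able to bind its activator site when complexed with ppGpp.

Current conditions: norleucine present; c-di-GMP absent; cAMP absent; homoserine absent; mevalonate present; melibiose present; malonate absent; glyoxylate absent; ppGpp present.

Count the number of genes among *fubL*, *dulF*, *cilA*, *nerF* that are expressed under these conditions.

3

Melibiose is present, so DovN is inactive.
c-di-GMP is absent, so GorJ is inactive.
Mevalonate is present, so MorK is inactive.
Required activator MorK is absent, so *dulG* is not transcribed.
So DulG is not produced.
With no repressor bound, *fubL* is transcribed.
→ *fubL* is ON.
Norleucine is present, so VorZ is active.
Homoserine is absent, so TemT is inactive.
No repressor is bound and VorZ is active, so *dulF* is transcribed.
→ *dulF* is ON.
Malonate is absent, so MibB is inactive.
ppGpp is present, so TorG is active.
No repressor is bound and TorG is active, so *orvW* is transcribed.
So OrvW is produced and active.
Activator OrvW is present, so *cilA* is transcribed.
→ *cilA* is ON.
cAMP is absent, so MibZ is inactive.
Glyoxylate is absent, so JovY is inactive.
With no repressor bound, *wexW* is transcribed.
So WexW is produced and active.
Required activator MibZ is absent, so *nerF* is not transcribed.
→ *nerF* is OFF.
3 of the 4 genes are transcribed.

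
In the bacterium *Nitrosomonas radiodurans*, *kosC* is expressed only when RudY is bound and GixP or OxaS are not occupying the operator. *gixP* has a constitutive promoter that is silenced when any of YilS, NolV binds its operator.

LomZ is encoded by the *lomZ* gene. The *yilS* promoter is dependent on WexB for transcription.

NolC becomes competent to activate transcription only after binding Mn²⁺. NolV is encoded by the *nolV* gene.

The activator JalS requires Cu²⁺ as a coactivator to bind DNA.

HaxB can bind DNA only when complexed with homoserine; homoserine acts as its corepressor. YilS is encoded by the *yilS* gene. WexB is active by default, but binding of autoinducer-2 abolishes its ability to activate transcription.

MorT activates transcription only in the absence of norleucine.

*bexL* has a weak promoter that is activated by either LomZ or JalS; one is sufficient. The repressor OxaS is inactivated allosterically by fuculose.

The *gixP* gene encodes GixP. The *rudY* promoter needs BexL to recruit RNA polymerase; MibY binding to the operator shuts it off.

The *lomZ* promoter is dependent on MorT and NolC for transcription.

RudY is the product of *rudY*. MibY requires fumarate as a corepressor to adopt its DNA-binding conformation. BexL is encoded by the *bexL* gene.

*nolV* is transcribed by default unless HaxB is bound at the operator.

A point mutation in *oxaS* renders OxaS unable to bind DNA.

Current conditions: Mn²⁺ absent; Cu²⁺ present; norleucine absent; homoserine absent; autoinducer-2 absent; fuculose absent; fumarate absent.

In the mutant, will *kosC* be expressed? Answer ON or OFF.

Autoinducer-2 is absent, so WexB is active.
No repressor is bound and WexB is active, so *yilS* is transcribed.
So YilS is produced and active.
Homoserine is absent, so HaxB is inactive.
With no repressor bound, *nolV* is transcribed.
So NolV is produced and active.
With repressor YilS bound, *gixP* is not transcribed.
So GixP is not produced.
OxaS is non-functional in this strain, so it has no effect.
Norleucine is absent, so MorT is active.
Mn²⁺ is absent, so NolC is inactive.
Required activator NolC is absent, so *lomZ* is not transcribed.
So LomZ is not produced.
Cu²⁺ is present, so JalS is active.
Activator JalS is present, so *bexL* is transcribed.
So BexL is produced and active.
Fumarate is absent, so MibY is inactive.
No repressor is bound and BexL is active, so *rudY* is transcribed.
So RudY is produced and active.
No repressor is bound and RudY is active, so *kosC* is transcribed.

ON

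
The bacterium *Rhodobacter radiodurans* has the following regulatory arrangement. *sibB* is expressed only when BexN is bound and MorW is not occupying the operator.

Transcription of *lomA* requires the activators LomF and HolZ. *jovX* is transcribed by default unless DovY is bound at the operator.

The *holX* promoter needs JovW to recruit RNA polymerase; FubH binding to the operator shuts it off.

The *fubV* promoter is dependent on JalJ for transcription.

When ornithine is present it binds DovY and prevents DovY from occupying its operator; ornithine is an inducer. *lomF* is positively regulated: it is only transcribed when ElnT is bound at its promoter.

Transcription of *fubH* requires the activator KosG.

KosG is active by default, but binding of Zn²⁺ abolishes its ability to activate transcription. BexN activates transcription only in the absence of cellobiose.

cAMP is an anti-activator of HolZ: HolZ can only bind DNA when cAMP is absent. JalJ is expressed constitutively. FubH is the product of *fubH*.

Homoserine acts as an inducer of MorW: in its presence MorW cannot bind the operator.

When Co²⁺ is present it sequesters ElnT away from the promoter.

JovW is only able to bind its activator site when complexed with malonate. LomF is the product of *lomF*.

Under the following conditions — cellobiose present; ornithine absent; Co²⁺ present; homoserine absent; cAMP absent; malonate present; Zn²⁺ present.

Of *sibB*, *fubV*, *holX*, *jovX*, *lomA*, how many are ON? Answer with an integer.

2

Cellobiose is present, so BexN is inactive.
Homoserine is absent, so MorW is active.
With repressor MorW bound, *sibB* is not transcribed.
→ *sibB* is OFF.
JalJ is produced constitutively and is active.
No repressor is bound and JalJ is active, so *fubV* is transcribed.
→ *fubV* is ON.
Malonate is present, so JovW is active.
Zn²⁺ is present, so KosG is inactive.
Required activator KosG is absent, so *fubH* is not transcribed.
So FubH is not produced.
No repressor is bound and JovW is active, so *holX* is transcribed.
→ *holX* is ON.
Ornithine is absent, so DovY is active.
With repressor DovY bound, *jovX* is not transcribed.
→ *jovX* is OFF.
Co²⁺ is present, so ElnT is inactive.
Required activator ElnT is absent, so *lomF* is not transcribed.
So LomF is not produced.
cAMP is absent, so HolZ is active.
Required activator LomF is absent, so *lomA* is not transcribed.
→ *lomA* is OFF.
2 of the 5 genes are transcribed.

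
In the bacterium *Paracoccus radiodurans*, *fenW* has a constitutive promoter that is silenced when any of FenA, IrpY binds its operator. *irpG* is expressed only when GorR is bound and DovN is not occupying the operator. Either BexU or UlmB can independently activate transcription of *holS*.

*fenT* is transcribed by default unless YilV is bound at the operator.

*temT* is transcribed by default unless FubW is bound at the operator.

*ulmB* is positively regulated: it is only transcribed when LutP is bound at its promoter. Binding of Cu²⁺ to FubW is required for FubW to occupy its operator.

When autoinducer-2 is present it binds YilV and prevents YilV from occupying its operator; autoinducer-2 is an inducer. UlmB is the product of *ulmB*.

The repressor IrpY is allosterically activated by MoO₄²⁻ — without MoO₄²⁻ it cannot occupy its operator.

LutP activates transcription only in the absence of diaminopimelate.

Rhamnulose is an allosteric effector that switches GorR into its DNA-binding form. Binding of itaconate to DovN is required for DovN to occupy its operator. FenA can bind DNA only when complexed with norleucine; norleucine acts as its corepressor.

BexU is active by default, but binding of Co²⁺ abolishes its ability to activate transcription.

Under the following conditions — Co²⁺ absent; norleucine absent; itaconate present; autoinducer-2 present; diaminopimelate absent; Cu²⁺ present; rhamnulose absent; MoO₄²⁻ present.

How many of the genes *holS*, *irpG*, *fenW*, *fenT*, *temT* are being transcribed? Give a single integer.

2

Co²⁺ is absent, so BexU is active.
Diaminopimelate is absent, so LutP is active.
No repressor is bound and LutP is active, so *ulmB* is transcribed.
So UlmB is produced and active.
Activator BexU is present, so *holS* is transcribed.
→ *holS* is ON.
Itaconate is present, so DovN is active.
Rhamnulose is absent, so GorR is inactive.
With repressor DovN bound, *irpG* is not transcribed.
→ *irpG* is OFF.
Norleucine is absent, so FenA is inactive.
MoO₄²⁻ is present, so IrpY is active.
With repressor IrpY bound, *fenW* is not transcribed.
→ *fenW* is OFF.
Autoinducer-2 is present, so YilV is inactive.
With no repressor bound, *fenT* is transcribed.
→ *fenT* is ON.
Cu²⁺ is present, so FubW is active.
With repressor FubW bound, *temT* is not transcribed.
→ *temT* is OFF.
2 of the 5 genes are transcribed.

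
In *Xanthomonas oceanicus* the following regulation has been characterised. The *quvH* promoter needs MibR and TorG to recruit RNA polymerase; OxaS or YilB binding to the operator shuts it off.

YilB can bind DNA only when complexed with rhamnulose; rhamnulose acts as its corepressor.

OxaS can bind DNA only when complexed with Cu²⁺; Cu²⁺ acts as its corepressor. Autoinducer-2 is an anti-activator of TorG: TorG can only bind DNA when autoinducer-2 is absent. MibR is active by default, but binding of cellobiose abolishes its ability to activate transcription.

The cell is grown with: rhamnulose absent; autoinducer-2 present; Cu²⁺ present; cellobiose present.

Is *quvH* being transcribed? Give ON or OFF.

OFF

Cellobiose is present, so MibR is inactive.
Cu²⁺ is present, so OxaS is active.
Rhamnulose is absent, so YilB is inactive.
Autoinducer-2 is present, so TorG is inactive.
With repressor OxaS bound, *quvH* is not transcribed.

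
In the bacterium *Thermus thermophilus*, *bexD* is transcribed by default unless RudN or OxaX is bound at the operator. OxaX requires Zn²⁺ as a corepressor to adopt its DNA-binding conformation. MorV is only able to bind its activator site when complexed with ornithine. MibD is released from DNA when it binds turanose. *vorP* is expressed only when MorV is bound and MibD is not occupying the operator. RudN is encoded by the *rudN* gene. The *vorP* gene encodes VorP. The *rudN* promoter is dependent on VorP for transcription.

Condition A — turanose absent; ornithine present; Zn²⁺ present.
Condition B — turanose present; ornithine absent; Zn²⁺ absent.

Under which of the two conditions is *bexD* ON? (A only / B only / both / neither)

B only

Condition A:
Turanose is absent, so MibD is active.
Ornithine is present, so MorV is active.
With repressor MibD bound, *vorP* is not transcribed.
So VorP is not produced.
Required activator VorP is absent, so *rudN* is not transcribed.
So RudN is not produced.
Zn²⁺ is present, so OxaX is active.
With repressor OxaX bound, *bexD* is not transcribed.
→ *bexD* is OFF in A.
Condition B:
Turanose is present, so MibD is inactive.
Ornithine is absent, so MorV is inactive.
Required activator MorV is absent, so *vorP* is not transcribed.
So VorP is not produced.
Required activator VorP is absent, so *rudN* is not transcribed.
So RudN is not produced.
Zn²⁺ is absent, so OxaX is inactive.
With no repressor bound, *bexD* is transcribed.
→ *bexD* is ON in B.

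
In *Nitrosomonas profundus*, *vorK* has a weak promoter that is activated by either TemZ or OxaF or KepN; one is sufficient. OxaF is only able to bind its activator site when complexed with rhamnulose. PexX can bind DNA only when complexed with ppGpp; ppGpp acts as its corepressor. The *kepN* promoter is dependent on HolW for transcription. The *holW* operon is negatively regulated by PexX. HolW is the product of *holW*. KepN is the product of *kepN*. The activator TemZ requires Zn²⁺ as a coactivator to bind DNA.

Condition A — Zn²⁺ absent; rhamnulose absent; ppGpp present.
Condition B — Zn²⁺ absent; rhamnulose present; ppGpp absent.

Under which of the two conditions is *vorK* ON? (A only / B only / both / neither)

Condition A:
Zn²⁺ is absent, so TemZ is inactive.
Rhamnulose is absent, so OxaF is inactive.
ppGpp is present, so PexX is active.
With repressor PexX bound, *holW* is not transcribed.
So HolW is not produced.
Required activator HolW is absent, so *kepN* is not transcribed.
So KepN is not produced.
No activator is available at the *vorK* promoter, so *vorK* is not transcribed.
→ *vorK* is OFF in A.
Condition B:
Zn²⁺ is absent, so TemZ is inactive.
Rhamnulose is present, so OxaF is active.
ppGpp is absent, so PexX is inactive.
With no repressor bound, *holW* is transcribed.
So HolW is produced and active.
No repressor is bound and HolW is active, so *kepN* is transcribed.
So KepN is produced and active.
Activator OxaF is present, so *vorK* is transcribed.
→ *vorK* is ON in B.

B only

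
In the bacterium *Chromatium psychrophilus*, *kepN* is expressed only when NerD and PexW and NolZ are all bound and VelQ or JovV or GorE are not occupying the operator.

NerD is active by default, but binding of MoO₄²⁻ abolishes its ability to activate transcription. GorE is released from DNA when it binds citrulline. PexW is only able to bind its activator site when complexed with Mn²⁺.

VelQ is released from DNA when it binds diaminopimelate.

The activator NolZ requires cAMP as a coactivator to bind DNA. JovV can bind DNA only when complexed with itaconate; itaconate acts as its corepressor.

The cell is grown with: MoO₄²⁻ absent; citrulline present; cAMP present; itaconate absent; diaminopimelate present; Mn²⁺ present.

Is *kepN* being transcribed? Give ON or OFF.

MoO₄²⁻ is absent, so NerD is active.
Mn²⁺ is present, so PexW is active.
Diaminopimelate is present, so VelQ is inactive.
cAMP is present, so NolZ is active.
Itaconate is absent, so JovV is inactive.
Citrulline is present, so GorE is inactive.
No repressor is bound and NerD and PexW and NolZ are active, so *kepN* is transcribed.

ON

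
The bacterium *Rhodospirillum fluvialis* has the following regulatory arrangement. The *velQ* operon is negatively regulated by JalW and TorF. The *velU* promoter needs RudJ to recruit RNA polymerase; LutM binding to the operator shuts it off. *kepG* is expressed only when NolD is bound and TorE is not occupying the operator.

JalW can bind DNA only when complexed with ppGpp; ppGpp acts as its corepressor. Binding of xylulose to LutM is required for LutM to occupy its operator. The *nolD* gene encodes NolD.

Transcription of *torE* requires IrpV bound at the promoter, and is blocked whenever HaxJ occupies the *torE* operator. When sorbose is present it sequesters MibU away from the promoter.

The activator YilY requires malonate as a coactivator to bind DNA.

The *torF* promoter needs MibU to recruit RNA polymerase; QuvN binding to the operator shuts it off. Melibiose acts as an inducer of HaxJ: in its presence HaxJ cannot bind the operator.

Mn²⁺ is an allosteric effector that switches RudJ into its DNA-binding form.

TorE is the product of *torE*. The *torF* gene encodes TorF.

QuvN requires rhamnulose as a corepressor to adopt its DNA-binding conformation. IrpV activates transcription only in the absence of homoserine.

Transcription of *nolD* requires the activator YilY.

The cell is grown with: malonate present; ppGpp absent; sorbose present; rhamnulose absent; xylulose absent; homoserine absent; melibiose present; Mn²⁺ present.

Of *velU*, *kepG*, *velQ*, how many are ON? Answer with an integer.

Xylulose is absent, so LutM is inactive.
Mn²⁺ is present, so RudJ is active.
No repressor is bound and RudJ is active, so *velU* is transcribed.
→ *velU* is ON.
Homoserine is absent, so IrpV is active.
Melibiose is present, so HaxJ is inactive.
No repressor is bound and IrpV is active, so *torE* is transcribed.
So TorE is produced and active.
Malonate is present, so YilY is active.
No repressor is bound and YilY is active, so *nolD* is transcribed.
So NolD is produced and active.
With repressor TorE bound, *kepG* is not transcribed.
→ *kepG* is OFF.
ppGpp is absent, so JalW is inactive.
Sorbose is present, so MibU is inactive.
Rhamnulose is absent, so QuvN is inactive.
Required activator MibU is absent, so *torF* is not transcribed.
So TorF is not produced.
With no repressor bound, *velQ* is transcribed.
→ *velQ* is ON.
2 of the 3 genes are transcribed.

2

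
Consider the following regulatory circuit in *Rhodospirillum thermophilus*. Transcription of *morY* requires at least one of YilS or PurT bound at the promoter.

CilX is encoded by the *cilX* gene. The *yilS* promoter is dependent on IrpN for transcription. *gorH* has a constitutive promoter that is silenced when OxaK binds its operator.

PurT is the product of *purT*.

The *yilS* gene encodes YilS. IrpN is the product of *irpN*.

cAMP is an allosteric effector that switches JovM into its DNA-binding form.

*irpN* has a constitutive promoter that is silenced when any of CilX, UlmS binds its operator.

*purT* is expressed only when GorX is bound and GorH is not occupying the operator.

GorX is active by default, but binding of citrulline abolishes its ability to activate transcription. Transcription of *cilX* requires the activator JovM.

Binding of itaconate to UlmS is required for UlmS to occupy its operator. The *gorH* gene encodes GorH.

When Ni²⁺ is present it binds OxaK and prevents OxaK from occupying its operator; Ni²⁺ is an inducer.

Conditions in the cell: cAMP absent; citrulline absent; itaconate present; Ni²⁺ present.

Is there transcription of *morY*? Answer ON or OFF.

cAMP is absent, so JovM is inactive.
Required activator JovM is absent, so *cilX* is not transcribed.
So CilX is not produced.
Itaconate is present, so UlmS is active.
With repressor UlmS bound, *irpN* is not transcribed.
So IrpN is not produced.
Required activator IrpN is absent, so *yilS* is not transcribed.
So YilS is not produced.
Ni²⁺ is present, so OxaK is inactive.
With no repressor bound, *gorH* is transcribed.
So GorH is produced and active.
Citrulline is absent, so GorX is active.
With repressor GorH bound, *purT* is not transcribed.
So PurT is not produced.
No activator is available at the *morY* promoter, so *morY* is not transcribed.

OFF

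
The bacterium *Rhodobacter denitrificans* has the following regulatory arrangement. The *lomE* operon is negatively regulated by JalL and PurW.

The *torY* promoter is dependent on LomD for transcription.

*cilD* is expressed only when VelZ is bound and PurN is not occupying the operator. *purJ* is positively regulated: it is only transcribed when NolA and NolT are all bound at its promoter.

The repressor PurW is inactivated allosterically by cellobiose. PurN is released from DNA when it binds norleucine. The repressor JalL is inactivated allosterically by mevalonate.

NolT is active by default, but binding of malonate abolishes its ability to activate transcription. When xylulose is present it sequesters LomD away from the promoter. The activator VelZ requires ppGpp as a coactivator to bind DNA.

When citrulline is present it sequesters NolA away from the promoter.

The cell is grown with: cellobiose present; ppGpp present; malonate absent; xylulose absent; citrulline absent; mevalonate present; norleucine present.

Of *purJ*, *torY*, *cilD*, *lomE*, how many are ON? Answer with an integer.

4

Citrulline is absent, so NolA is active.
Malonate is absent, so NolT is active.
No repressor is bound and NolA and NolT are active, so *purJ* is transcribed.
→ *purJ* is ON.
Xylulose is absent, so LomD is active.
No repressor is bound and LomD is active, so *torY* is transcribed.
→ *torY* is ON.
Norleucine is present, so PurN is inactive.
ppGpp is present, so VelZ is active.
No repressor is bound and VelZ is active, so *cilD* is transcribed.
→ *cilD* is ON.
Mevalonate is present, so JalL is inactive.
Cellobiose is present, so PurW is inactive.
With no repressor bound, *lomE* is transcribed.
→ *lomE* is ON.
4 of the 4 genes are transcribed.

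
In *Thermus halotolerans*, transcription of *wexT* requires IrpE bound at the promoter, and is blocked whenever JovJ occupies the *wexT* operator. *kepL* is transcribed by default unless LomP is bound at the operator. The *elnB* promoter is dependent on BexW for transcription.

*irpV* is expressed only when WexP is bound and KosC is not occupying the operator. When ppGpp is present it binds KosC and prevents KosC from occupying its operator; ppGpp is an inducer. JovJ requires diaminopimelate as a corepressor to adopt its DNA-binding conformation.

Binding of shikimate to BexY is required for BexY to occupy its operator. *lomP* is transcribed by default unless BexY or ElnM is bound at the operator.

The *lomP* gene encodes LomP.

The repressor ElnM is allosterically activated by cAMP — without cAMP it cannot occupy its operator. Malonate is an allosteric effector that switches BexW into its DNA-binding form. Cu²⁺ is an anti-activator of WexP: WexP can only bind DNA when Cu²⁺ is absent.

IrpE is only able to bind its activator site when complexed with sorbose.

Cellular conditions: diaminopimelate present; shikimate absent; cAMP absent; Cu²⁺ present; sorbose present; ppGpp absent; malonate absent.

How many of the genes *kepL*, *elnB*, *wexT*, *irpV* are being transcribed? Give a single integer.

Shikimate is absent, so BexY is inactive.
cAMP is absent, so ElnM is inactive.
With no repressor bound, *lomP* is transcribed.
So LomP is produced and active.
With repressor LomP bound, *kepL* is not transcribed.
→ *kepL* is OFF.
Malonate is absent, so BexW is inactive.
Required activator BexW is absent, so *elnB* is not transcribed.
→ *elnB* is OFF.
Diaminopimelate is present, so JovJ is active.
Sorbose is present, so IrpE is active.
With repressor JovJ bound, *wexT* is not transcribed.
→ *wexT* is OFF.
ppGpp is absent, so KosC is active.
Cu²⁺ is present, so WexP is inactive.
With repressor KosC bound, *irpV* is not transcribed.
→ *irpV* is OFF.
0 of the 4 genes are transcribed.

0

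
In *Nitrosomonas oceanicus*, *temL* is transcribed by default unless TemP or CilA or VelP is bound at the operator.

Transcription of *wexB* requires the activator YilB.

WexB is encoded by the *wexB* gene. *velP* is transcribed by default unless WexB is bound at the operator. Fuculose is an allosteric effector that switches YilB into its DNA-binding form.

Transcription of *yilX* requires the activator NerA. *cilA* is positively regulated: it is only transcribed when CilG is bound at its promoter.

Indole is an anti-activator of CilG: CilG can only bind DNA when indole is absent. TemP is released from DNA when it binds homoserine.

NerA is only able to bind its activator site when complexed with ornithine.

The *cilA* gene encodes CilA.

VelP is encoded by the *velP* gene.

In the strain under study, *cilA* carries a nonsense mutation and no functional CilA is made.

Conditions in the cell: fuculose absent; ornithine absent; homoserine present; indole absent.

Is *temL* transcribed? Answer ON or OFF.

OFF

Homoserine is present, so TemP is inactive.
CilA is non-functional in this strain, so it has no effect.
Fuculose is absent, so YilB is inactive.
Required activator YilB is absent, so *wexB* is not transcribed.
So WexB is not produced.
With no repressor bound, *velP* is transcribed.
So VelP is produced and active.
With repressor VelP bound, *temL* is not transcribed.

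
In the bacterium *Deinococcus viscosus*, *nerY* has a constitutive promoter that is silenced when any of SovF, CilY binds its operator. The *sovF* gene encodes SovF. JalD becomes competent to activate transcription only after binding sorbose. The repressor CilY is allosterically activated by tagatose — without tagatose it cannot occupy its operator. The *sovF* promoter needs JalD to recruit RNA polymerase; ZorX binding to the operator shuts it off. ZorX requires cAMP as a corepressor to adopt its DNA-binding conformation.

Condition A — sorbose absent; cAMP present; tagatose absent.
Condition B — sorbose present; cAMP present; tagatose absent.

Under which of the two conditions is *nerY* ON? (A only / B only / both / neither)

both

Condition A:
Sorbose is absent, so JalD is inactive.
cAMP is present, so ZorX is active.
With repressor ZorX bound, *sovF* is not transcribed.
So SovF is not produced.
Tagatose is absent, so CilY is inactive.
With no repressor bound, *nerY* is transcribed.
→ *nerY* is ON in A.
Condition B:
Sorbose is present, so JalD is active.
cAMP is present, so ZorX is active.
With repressor ZorX bound, *sovF* is not transcribed.
So SovF is not produced.
Tagatose is absent, so CilY is inactive.
With no repressor bound, *nerY* is transcribed.
→ *nerY* is ON in B.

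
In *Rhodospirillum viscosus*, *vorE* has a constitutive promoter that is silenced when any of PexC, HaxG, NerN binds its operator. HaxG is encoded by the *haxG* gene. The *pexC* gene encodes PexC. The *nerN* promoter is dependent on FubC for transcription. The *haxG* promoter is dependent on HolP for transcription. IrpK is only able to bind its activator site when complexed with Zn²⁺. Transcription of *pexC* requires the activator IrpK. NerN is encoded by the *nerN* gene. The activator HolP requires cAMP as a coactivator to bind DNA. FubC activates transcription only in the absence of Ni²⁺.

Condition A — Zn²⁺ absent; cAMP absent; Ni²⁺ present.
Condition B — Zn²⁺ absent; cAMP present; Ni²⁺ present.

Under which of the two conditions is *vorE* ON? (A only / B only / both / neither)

Condition A:
Zn²⁺ is absent, so IrpK is inactive.
Required activator IrpK is absent, so *pexC* is not transcribed.
So PexC is not produced.
cAMP is absent, so HolP is inactive.
Required activator HolP is absent, so *haxG* is not transcribed.
So HaxG is not produced.
Ni²⁺ is present, so FubC is inactive.
Required activator FubC is absent, so *nerN* is not transcribed.
So NerN is not produced.
With no repressor bound, *vorE* is transcribed.
→ *vorE* is ON in A.
Condition B:
Zn²⁺ is absent, so IrpK is inactive.
Required activator IrpK is absent, so *pexC* is not transcribed.
So PexC is not produced.
cAMP is present, so HolP is active.
No repressor is bound and HolP is active, so *haxG* is transcribed.
So HaxG is produced and active.
Ni²⁺ is present, so FubC is inactive.
Required activator FubC is absent, so *nerN* is not transcribed.
So NerN is not produced.
With repressor HaxG bound, *vorE* is not transcribed.
→ *vorE* is OFF in B.

A only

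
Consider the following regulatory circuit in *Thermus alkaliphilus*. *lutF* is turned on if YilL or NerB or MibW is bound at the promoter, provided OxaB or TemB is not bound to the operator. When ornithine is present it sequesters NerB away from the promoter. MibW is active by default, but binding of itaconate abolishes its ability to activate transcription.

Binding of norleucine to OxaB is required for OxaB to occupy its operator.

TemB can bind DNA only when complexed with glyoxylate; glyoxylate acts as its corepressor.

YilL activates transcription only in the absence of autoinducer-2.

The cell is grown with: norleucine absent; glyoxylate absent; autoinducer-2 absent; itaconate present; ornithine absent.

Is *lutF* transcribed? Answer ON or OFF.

ON

Autoinducer-2 is absent, so YilL is active.
Ornithine is absent, so NerB is active.
Itaconate is present, so MibW is inactive.
Norleucine is absent, so OxaB is inactive.
Glyoxylate is absent, so TemB is inactive.
Activator YilL is present, so *lutF* is transcribed.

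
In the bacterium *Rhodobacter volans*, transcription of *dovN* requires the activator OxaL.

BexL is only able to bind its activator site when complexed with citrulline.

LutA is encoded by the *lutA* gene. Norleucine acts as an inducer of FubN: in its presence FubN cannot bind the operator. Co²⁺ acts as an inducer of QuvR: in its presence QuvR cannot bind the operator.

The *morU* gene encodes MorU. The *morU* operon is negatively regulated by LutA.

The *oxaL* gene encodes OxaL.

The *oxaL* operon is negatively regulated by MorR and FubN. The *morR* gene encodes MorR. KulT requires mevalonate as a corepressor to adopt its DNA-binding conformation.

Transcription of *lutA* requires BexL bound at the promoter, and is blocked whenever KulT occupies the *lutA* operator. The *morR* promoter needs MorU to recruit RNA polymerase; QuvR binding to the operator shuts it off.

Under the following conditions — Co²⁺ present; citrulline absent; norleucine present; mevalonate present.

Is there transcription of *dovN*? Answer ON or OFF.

OFF

Citrulline is absent, so BexL is inactive.
Mevalonate is present, so KulT is active.
With repressor KulT bound, *lutA* is not transcribed.
So LutA is not produced.
With no repressor bound, *morU* is transcribed.
So MorU is produced and active.
Co²⁺ is present, so QuvR is inactive.
No repressor is bound and MorU is active, so *morR* is transcribed.
So MorR is produced and active.
Norleucine is present, so FubN is inactive.
With repressor MorR bound, *oxaL* is not transcribed.
So OxaL is not produced.
Required activator OxaL is absent, so *dovN* is not transcribed.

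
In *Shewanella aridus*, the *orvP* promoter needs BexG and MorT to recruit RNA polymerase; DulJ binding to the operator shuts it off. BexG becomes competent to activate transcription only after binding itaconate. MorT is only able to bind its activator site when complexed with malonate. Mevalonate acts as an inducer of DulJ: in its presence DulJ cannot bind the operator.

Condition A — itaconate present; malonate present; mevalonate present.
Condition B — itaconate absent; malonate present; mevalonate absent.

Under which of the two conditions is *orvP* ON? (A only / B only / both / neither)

Condition A:
Itaconate is present, so BexG is active.
Malonate is present, so MorT is active.
Mevalonate is present, so DulJ is inactive.
No repressor is bound and BexG and MorT are active, so *orvP* is transcribed.
→ *orvP* is ON in A.
Condition B:
Itaconate is absent, so BexG is inactive.
Malonate is present, so MorT is active.
Mevalonate is absent, so DulJ is active.
With repressor DulJ bound, *orvP* is not transcribed.
→ *orvP* is OFF in B.

A only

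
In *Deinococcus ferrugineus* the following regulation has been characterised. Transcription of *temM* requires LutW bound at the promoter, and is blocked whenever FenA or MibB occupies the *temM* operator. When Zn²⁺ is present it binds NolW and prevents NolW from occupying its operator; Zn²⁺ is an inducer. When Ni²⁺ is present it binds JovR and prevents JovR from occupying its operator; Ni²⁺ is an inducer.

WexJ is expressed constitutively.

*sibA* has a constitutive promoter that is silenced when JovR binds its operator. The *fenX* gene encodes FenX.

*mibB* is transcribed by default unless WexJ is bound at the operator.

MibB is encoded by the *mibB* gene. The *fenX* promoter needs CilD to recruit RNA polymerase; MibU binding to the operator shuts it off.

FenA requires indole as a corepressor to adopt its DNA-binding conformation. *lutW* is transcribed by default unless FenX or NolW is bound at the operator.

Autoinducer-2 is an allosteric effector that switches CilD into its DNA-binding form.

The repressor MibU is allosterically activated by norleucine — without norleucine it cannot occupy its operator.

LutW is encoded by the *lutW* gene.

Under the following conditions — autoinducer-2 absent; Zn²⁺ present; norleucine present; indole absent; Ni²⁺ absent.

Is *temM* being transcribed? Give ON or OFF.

ON

Indole is absent, so FenA is inactive.
WexJ is produced constitutively and is active.
With repressor WexJ bound, *mibB* is not transcribed.
So MibB is not produced.
Autoinducer-2 is absent, so CilD is inactive.
Norleucine is present, so MibU is active.
With repressor MibU bound, *fenX* is not transcribed.
So FenX is not produced.
Zn²⁺ is present, so NolW is inactive.
With no repressor bound, *lutW* is transcribed.
So LutW is produced and active.
No repressor is bound and LutW is active, so *temM* is transcribed.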